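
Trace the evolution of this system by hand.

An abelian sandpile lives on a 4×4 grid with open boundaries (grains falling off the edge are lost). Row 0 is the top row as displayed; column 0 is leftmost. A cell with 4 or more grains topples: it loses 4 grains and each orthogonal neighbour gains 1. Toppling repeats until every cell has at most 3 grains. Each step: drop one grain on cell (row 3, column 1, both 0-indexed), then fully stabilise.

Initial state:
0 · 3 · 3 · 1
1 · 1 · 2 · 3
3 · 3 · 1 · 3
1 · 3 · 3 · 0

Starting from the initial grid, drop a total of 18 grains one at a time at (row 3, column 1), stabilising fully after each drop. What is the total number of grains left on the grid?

step 0: 0 · 3 · 3 · 1
1 · 1 · 2 · 3
3 · 3 · 1 · 3
1 · 3 · 3 · 0
step 1: 0 · 3 · 3 · 1
2 · 2 · 2 · 3
0 · 1 · 3 · 3
3 · 2 · 0 · 1
step 2: 0 · 3 · 3 · 1
2 · 2 · 2 · 3
0 · 1 · 3 · 3
3 · 3 · 0 · 1
step 3: 0 · 3 · 3 · 1
2 · 2 · 2 · 3
1 · 2 · 3 · 3
0 · 1 · 1 · 1
step 4: 0 · 3 · 3 · 1
2 · 2 · 2 · 3
1 · 2 · 3 · 3
0 · 2 · 1 · 1
step 5: 0 · 3 · 3 · 1
2 · 2 · 2 · 3
1 · 2 · 3 · 3
0 · 3 · 1 · 1
step 6: 0 · 3 · 3 · 1
2 · 2 · 2 · 3
1 · 3 · 3 · 3
1 · 0 · 2 · 1
step 7: 0 · 3 · 3 · 1
2 · 2 · 2 · 3
1 · 3 · 3 · 3
1 · 1 · 2 · 1
step 8: 0 · 3 · 3 · 1
2 · 2 · 2 · 3
1 · 3 · 3 · 3
1 · 2 · 2 · 1
step 9: 0 · 3 · 3 · 1
2 · 2 · 2 · 3
1 · 3 · 3 · 3
1 · 3 · 2 · 1
step 10: 1 · 1 · 1 · 3
3 · 1 · 2 · 1
2 · 2 · 3 · 1
2 · 2 · 0 · 3
step 11: 1 · 1 · 1 · 3
3 · 1 · 2 · 1
2 · 2 · 3 · 1
2 · 3 · 0 · 3
step 12: 1 · 1 · 1 · 3
3 · 1 · 2 · 1
2 · 3 · 3 · 1
3 · 0 · 1 · 3
step 13: 1 · 1 · 1 · 3
3 · 1 · 2 · 1
2 · 3 · 3 · 1
3 · 1 · 1 · 3
step 14: 1 · 1 · 1 · 3
3 · 1 · 2 · 1
2 · 3 · 3 · 1
3 · 2 · 1 · 3
step 15: 1 · 1 · 1 · 3
3 · 1 · 2 · 1
2 · 3 · 3 · 1
3 · 3 · 1 · 3
step 16: 2 · 1 · 1 · 3
0 · 3 · 3 · 1
1 · 2 · 0 · 2
1 · 2 · 3 · 3
step 17: 2 · 1 · 1 · 3
0 · 3 · 3 · 1
1 · 2 · 0 · 2
1 · 3 · 3 · 3
step 18: 2 · 1 · 1 · 3
0 · 3 · 3 · 1
1 · 3 · 1 · 3
2 · 1 · 1 · 0

26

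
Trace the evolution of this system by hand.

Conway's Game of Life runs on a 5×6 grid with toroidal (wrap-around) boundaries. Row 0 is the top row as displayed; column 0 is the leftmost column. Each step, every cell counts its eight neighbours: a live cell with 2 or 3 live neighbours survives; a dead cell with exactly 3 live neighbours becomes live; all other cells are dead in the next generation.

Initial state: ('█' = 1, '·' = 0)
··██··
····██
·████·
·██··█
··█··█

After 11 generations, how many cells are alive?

6

step 0: ··██··
····██
·████·
·██··█
··█··█
step 1: ··██·█
·█···█
·█····
·····█
█···█·
step 2: ·███·█
·█··█·
······
█····█
█··██·
step 3: ·█···█
██·██·
█····█
█···██
···█··
step 4: ·█·█·█
·██·█·
···█··
█···█·
······
step 5: ██·██·
██··█·
·█████
······
█···██
step 6: ··██··
······
·█████
·██···
██·██·
step 7: ·████·
·█····
██·██·
······
█···█·
step 8: ██████
·····█
███···
██·██·
·██·██
step 9: ······
······
··███·
····█·
······
step 10: ······
···█··
···██·
····█·
······
step 11: ······
···██·
···██·
···██·
······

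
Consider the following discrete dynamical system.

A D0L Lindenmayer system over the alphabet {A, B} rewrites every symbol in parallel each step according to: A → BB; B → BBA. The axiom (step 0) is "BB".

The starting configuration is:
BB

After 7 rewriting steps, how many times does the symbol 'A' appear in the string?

gen 0: BB
gen 1: BBABBA
gen 2: BBABBABBBBABBABB
gen 3: BBABBABBBBABBABBBBABBABBABBABBBBABBABBBBABBA
gen 4: BBABBABBBBABBABBBBABBABBABBABBBBABBABBBBABBABBABBABBBBABBABBBBABBABBBBABBABBBBABBABBABBABBBBABBABBBBABBABBABBABBBBABBABB
gen 5: BBABBABBBBABBABBBBABBABBABBABBBBABBABBBBABBABBABBABBBBABBA…ABBABBBBABBABBBBABBABBBBABBABBBBABBABBABBABBBBABBABBBBABBA  (len 328)
gen 6: BBABBABBBBABBABBBBABBABBABBABBBBABBABBBBABBABBABBABBBBABBA…ABBABBBBABBABBBBABBABBABBABBBBABBABBBBABBABBABBABBBBABBABB  (len 896)
gen 7: BBABBABBBBABBABBBBABBABBABBABBBBABBABBBBABBABBABBABBBBABBA…ABBABBBBABBABBBBABBABBBBABBABBBBABBABBABBABBBBABBABBBBABBA  (len 2448)

656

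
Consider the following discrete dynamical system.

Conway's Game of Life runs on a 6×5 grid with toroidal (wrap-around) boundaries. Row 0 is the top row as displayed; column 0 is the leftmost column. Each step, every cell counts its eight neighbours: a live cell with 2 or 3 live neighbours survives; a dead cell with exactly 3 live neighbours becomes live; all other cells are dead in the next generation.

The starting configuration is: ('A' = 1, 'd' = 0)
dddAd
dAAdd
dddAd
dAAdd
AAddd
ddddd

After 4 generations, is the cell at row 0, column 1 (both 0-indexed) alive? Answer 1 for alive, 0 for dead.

k=0  dddAd
dAAdd
dddAd
dAAdd
AAddd
ddddd
k=1  ddAdd
ddAAd
dddAd
AAAdd
AAAdd
ddddd
k=2  ddAAd
ddAAd
dddAA
AddAA
AdAdd
ddAdd
k=3  dAddd
ddddd
Adddd
AAAdd
AdAdd
ddAdd
k=4  ddddd
ddddd
Adddd
AdAdA
AdAAd
ddAdd

0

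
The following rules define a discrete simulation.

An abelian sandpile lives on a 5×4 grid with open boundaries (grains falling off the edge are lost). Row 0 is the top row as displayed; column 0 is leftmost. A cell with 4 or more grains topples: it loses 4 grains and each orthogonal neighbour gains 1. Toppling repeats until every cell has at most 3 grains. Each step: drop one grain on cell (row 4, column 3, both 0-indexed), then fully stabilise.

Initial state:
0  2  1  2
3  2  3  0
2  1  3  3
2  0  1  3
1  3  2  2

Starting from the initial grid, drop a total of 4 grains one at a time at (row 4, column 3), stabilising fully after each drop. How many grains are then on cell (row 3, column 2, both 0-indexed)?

gen 0: 0  2  1  2
3  2  3  0
2  1  3  3
2  0  1  3
1  3  2  2
gen 1: 0  2  1  2
3  2  3  0
2  1  3  3
2  0  1  3
1  3  2  3
gen 2: 0  2  2  2
3  3  0  2
2  2  1  1
2  0  3  1
1  3  3  1
gen 3: 0  2  2  2
3  3  0  2
2  2  1  1
2  0  3  1
1  3  3  2
gen 4: 0  2  2  2
3  3  0  2
2  2  1  1
2  0  3  1
1  3  3  3

3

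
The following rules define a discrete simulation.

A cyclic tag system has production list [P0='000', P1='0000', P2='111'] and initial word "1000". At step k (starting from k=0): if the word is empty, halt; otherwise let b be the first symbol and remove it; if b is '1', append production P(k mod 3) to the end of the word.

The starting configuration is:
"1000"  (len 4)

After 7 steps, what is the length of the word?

0

t=0: "1000"  (len 4)
t=1: "000000"  (len 6)
t=2: "00000"  (len 5)
t=3: "0000"  (len 4)
t=4: "000"  (len 3)
t=5: "00"  (len 2)
t=6: "0"  (len 1)
t=7: (halted — word empty)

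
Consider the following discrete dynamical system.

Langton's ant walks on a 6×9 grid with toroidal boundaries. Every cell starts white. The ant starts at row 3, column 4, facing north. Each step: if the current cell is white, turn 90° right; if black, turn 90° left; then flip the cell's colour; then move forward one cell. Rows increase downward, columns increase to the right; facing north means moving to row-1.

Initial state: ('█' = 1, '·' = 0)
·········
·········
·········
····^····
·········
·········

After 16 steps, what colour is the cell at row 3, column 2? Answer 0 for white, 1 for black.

1

step 0: ·········
·········
·········
····^····
·········
·········
step 1: ·········
·········
·········
····█>···
·········
·········
step 2: ·········
·········
·········
····██···
·····v···
·········
step 3: ·········
·········
·········
····██···
····<█···
·········
step 4: ·········
·········
·········
····^█···
····██···
·········
step 5: ·········
·········
·········
···<·█···
····██···
·········
step 6: ·········
·········
···^·····
···█·█···
····██···
·········
step 7: ·········
·········
···█>····
···█·█···
····██···
·········
step 8: ·········
·········
···██····
···█v█···
····██···
·········
step 9: ·········
·········
···██····
···<██···
····██···
·········
step 10: ·········
·········
···██····
····██···
···v██···
·········
step 11: ·········
·········
···██····
····██···
··<███···
·········
step 12: ·········
·········
···██····
··^·██···
··████···
·········
step 13: ·········
·········
···██····
··█>██···
··████···
·········
step 14: ·········
·········
···██····
··████···
··█v██···
·········
step 15: ·········
·········
···██····
··████···
··█·>█···
·········
step 16: ·········
·········
···██····
··██^█···
··█··█···
·········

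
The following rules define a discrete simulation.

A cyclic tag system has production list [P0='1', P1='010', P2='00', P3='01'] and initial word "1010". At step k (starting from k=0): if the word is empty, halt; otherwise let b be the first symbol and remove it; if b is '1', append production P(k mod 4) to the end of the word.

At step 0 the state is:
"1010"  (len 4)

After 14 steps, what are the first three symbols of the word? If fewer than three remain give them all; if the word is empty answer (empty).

step 0: "1010"  (len 4)
step 1: "0101"  (len 4)
step 2: "101"  (len 3)
step 3: "0100"  (len 4)
step 4: "100"  (len 3)
step 5: "001"  (len 3)
step 6: "01"  (len 2)
step 7: "1"  (len 1)
step 8: "01"  (len 2)
step 9: "1"  (len 1)
step 10: "010"  (len 3)
step 11: "10"  (len 2)
step 12: "001"  (len 3)
step 13: "01"  (len 2)
step 14: "1"  (len 1)

1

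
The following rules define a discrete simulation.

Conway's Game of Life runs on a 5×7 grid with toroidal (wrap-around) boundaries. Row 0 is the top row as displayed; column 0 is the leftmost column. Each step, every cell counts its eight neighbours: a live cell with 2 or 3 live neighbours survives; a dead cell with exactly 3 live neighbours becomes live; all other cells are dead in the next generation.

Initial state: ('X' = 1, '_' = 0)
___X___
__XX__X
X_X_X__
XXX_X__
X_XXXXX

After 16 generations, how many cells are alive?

16

t=0: ___X___
__XX__X
X_X_X__
XXX_X__
X_XXXXX
t=1: XX_____
_XX_X__
X___XXX
_______
X____XX
t=2: __X__X_
__XXX__
XX_XXXX
____X__
XX____X
t=3: X_X_XXX
X______
XX____X
__XXX__
XX___XX
t=4: ____X__
_______
XXXX__X
__XXX__
_______
t=5: _______
XXXX___
XX__X__
X___X__
____X__
t=6: _XXX___
X_XX___
____X_X
XX_XXX_
_______
t=7: _X_X___
X___X__
______X
X__XXXX
X______
t=8: XX_____
X______
___X___
X___XX_
XXXX_X_
t=9: _______
XX_____
____X_X
X____X_
__XX_X_
t=10: _XX____
X______
_X___XX
___X_X_
____X_X
t=11: XX_____
X_X___X
X___XXX
X______
__XXXX_
t=12: X___XX_
_______
_____X_
XX_____
X_XXX_X
t=13: XX__XX_
____XXX
_______
XXXXXX_
__XXX__
t=14: XXX____
X___X_X
XXX____
_X___X_
_______
t=15: XX____X
___X__X
__X__X_
XXX____
X_X____
t=16: _XX___X
_XX__XX
X_XX__X
X_XX__X
__X____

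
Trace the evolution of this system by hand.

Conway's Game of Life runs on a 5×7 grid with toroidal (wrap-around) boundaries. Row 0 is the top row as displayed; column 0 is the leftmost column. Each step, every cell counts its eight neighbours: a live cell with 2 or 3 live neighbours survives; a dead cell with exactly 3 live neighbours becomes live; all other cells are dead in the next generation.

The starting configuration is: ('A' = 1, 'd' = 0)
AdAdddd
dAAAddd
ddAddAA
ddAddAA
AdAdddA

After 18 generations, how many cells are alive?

step 0: AdAdddd
dAAAddd
ddAddAA
ddAddAA
AdAdddA
step 1: AdddddA
AddAddA
AdddAAA
ddAAddd
AdAAdAd
step 2: ddAAAAd
dAddAdd
AAAdAAd
AdAdddd
AdAAAdd
step 3: dddddAd
AdddddA
AdAdAAA
AddddAd
dddddAA
step 4: AddddAd
AAddAdd
ddddAdd
AAddddd
ddddAAd
step 5: AAdddAd
AAddAAA
ddddddd
ddddAAd
AAddAAd
step 6: ddAdddd
dAddAAd
Adddddd
ddddAAA
AAddddd
step 7: AdAdddd
dAddddd
Adddddd
dAdddAA
AAdddAA
step 8: ddAdddd
AAddddd
AAddddA
dAdddAd
ddAddAd
step 9: ddAdddd
ddAdddA
ddAdddA
dAAddAd
dAAdddd
step 10: ddAAddd
dAAAddd
AdAAdAA
AddAddd
dddAddd
step 11: dAddAdd
AdddddA
AdddddA
AAdAddd
dddAAdd
step 12: AddAAAd
dAdddAA
ddddddd
AAAAAdA
AAdAAdd
step 13: dddAddd
AddddAA
dddAAdd
ddddAAA
ddddddd
step 14: ddddddA
dddAdAA
AddAddd
dddAAAd
ddddAAd
step 15: ddddddA
AdddAAA
ddAAddd
dddAdAA
dddAddA
step 16: ddddAdd
AddAAAA
AdAAddd
dddAdAA
AdddAdA
step 17: ddddddd
AAAddAA
AAAdddd
dAAAdAd
AddAAdA
step 18: ddAAAdd
ddAdddA
ddddAAd
dddddAd
AAdAAAA

14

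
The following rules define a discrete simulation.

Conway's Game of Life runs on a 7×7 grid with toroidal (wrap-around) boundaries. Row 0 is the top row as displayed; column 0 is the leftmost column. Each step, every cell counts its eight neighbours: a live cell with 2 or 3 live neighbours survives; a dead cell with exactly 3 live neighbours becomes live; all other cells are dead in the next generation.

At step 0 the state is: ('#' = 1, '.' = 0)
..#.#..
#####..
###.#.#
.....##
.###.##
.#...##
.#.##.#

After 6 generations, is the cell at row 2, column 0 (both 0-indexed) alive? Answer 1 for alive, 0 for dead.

0

gen 0: ..#.#..
#####..
###.#.#
.....##
.###.##
.#...##
.#.##.#
gen 1: .......
....#.#
....#..
.......
.##....
.#.....
.#.##.#
gen 2: #..##..
.....#.
.....#.
.......
.##....
.#.#...
#.#....
gen 3: .#.##.#
.....##
.......
.......
.##....
#..#...
#.#.#..
gen 4: .####.#
#...###
.......
.......
.##....
#..#...
#.#.###
gen 5: ..#....
###.#.#
.....##
.......
.##....
#..###.
.......
gen 6: #.##...
####..#
.#...##
.......
.####..
.####..
...##..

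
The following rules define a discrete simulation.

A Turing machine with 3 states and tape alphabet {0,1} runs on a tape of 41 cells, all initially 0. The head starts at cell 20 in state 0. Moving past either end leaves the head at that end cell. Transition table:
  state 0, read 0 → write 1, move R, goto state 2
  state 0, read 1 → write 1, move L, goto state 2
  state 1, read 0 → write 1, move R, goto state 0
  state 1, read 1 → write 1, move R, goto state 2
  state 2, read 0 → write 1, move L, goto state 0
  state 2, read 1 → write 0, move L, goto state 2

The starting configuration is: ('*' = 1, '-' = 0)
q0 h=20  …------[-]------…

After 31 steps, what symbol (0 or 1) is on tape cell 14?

k=0  q0 h=20  …------[-]------…
k=1  q2 h=21  …-----*[-]------…
k=2  q0 h=20  …------[*]*-----…
k=3  q2 h=19  …------[-]**----…
k=4  q0 h=18  …------[-]***---…
k=5  q2 h=19  …-----*[*]**----…
k=6  q2 h=18  …------[*]-**---…
k=7  q2 h=17  …------[-]--**--…
k=8  q0 h=16  …------[-]*--**-…
k=9  q2 h=17  …-----*[*]--**--…
k=10  q2 h=16  …------[*]---**-…
k=11  q2 h=15  …------[-]----**…
k=12  q0 h=14  …------[-]*----*…
k=13  q2 h=15  …-----*[*]----**…
k=14  q2 h=14  …------[*]-----*…
k=15  q2 h=13  …------[-]------…
k=16  q0 h=12  …------[-]*-----…
k=17  q2 h=13  …-----*[*]------…
k=18  q2 h=12  …------[*]------…
k=19  q2 h=11  …------[-]------…
k=20  q0 h=10  …------[-]*-----…
k=21  q2 h=11  …-----*[*]------…
k=22  q2 h=10  …------[*]------…
k=23  q2 h= 9  …------[-]------…
k=24  q0 h= 8  …------[-]*-----…
k=25  q2 h= 9  …-----*[*]------…
k=26  q2 h= 8  …------[*]------…
k=27  q2 h= 7  …------[-]------…
k=28  q0 h= 6  |------[-]*-----…
k=29  q2 h= 7  …-----*[*]------…
k=30  q2 h= 6  |------[*]------…
k=31  q2 h= 5  |-----[-]------…

0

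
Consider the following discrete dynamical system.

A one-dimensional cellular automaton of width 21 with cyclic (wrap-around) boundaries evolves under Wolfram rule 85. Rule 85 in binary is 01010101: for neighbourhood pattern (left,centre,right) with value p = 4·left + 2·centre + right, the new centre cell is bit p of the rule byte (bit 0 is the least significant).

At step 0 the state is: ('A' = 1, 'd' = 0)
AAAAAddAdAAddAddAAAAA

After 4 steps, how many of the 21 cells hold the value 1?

step 0: AAAAAddAdAAddAddAAAAA
step 1: ddddAAdAddAAdAAdddddd
step 2: AAAddAdAAddAddAAAAAAA
step 3: ddAAdAddAAdAAdddddddd
step 4: AddAdAAddAddAAAAAAAAA

14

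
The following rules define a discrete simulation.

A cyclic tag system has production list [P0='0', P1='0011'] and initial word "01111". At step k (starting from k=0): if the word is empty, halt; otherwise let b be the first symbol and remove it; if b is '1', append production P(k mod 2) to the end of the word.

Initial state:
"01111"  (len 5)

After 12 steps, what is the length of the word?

step 0: "01111"  (len 5)
step 1: "1111"  (len 4)
step 2: "1110011"  (len 7)
step 3: "1100110"  (len 7)
step 4: "1001100011"  (len 10)
step 5: "0011000110"  (len 10)
step 6: "011000110"  (len 9)
step 7: "11000110"  (len 8)
step 8: "10001100011"  (len 11)
step 9: "00011000110"  (len 11)
step 10: "0011000110"  (len 10)
step 11: "011000110"  (len 9)
step 12: "11000110"  (len 8)

8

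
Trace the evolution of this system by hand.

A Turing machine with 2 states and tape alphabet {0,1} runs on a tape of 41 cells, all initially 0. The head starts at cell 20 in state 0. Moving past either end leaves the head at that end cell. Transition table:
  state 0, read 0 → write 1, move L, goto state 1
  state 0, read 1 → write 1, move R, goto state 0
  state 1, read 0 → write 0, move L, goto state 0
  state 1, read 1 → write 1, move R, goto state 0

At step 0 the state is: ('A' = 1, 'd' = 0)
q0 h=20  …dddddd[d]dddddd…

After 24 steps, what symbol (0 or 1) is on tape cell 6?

step 0: q0 h=20  …dddddd[d]dddddd…
step 1: q1 h=19  …dddddd[d]Addddd…
step 2: q0 h=18  …dddddd[d]dAdddd…
step 3: q1 h=17  …dddddd[d]AdAddd…
step 4: q0 h=16  …dddddd[d]dAdAdd…
step 5: q1 h=15  …dddddd[d]AdAdAd…
step 6: q0 h=14  …dddddd[d]dAdAdA…
step 7: q1 h=13  …dddddd[d]AdAdAd…
step 8: q0 h=12  …dddddd[d]dAdAdA…
step 9: q1 h=11  …dddddd[d]AdAdAd…
step 10: q0 h=10  …dddddd[d]dAdAdA…
step 11: q1 h= 9  …dddddd[d]AdAdAd…
step 12: q0 h= 8  …dddddd[d]dAdAdA…
step 13: q1 h= 7  …dddddd[d]AdAdAd…
step 14: q0 h= 6  |dddddd[d]dAdAdA…
step 15: q1 h= 5  |ddddd[d]AdAdAd…
step 16: q0 h= 4  |dddd[d]dAdAdA…
step 17: q1 h= 3  |ddd[d]AdAdAd…
step 18: q0 h= 2  |dd[d]dAdAdA…
step 19: q1 h= 1  |d[d]AdAdAd…
step 20: q0 h= 0  |[d]dAdAdA…
step 21: q1 h= 0  |[A]dAdAdA…
step 22: q0 h= 1  |A[d]AdAdAd…
step 23: q1 h= 0  |[A]AAdAdA…
step 24: q0 h= 1  |A[A]AdAdAd…

1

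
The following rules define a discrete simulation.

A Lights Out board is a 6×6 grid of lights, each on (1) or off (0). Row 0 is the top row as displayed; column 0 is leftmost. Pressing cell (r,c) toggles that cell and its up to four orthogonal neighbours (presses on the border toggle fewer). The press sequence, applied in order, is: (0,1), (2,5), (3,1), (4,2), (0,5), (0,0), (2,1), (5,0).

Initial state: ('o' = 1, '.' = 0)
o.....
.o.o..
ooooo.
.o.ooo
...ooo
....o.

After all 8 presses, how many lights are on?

22

step 0: o.....
.o.o..
ooooo.
.o.ooo
...ooo
....o.
step 1: .oo...
...o..
ooooo.
.o.ooo
...ooo
....o.
step 2: .oo...
...o.o
oooo.o
.o.oo.
...ooo
....o.
step 3: .oo...
...o.o
o.oo.o
o.ooo.
.o.ooo
....o.
step 4: .oo...
...o.o
o.oo.o
o..oo.
..o.oo
..o.o.
step 5: .oo.oo
...o..
o.oo.o
o..oo.
..o.oo
..o.o.
step 6: o.o.oo
o..o..
o.oo.o
o..oo.
..o.oo
..o.o.
step 7: o.o.oo
oo.o..
.o.o.o
oo.oo.
..o.oo
..o.o.
step 8: o.o.oo
oo.o..
.o.o.o
oo.oo.
o.o.oo
ooo.o.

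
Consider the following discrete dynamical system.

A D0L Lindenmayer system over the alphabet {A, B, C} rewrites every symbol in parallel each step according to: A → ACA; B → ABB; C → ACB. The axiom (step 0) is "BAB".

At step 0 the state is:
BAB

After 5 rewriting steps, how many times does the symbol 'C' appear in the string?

179

gen 0: BAB
gen 1: ABBACAABB
gen 2: ACAABBABBACAACBACAACAABBABB
gen 3: ACAACBACAACAABBABBACAABBABBACAACBACAACAACBABBACAACBACAACAACBACAACAABBABBACAABBABB
gen 4: ACAACBACAACAACBABBACAACBACAACAACBACAACAABBABBACAABBABBACAA…BACAACAACBACAACAABBABBACAABBABBACAACBACAACAABBABBACAABBABB  (len 243)
gen 5: ACAACBACAACAACBABBACAACBACAACAACBACAACAACBABBACAABBABBACAA…BACAACAACBACAACAABBABBACAABBABBACAACBACAACAABBABBACAABBABB  (len 729)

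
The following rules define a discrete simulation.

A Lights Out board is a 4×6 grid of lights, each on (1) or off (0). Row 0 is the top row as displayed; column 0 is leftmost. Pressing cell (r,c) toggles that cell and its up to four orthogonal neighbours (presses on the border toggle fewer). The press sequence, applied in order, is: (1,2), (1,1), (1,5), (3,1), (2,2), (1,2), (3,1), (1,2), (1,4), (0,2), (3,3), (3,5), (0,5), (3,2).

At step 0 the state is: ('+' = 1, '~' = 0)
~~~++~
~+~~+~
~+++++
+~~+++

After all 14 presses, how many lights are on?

0) ~~~++~
~+~~+~
~+++++
+~~+++
1) ~~+++~
~~+++~
~+~+++
+~~+++
2) ~++++~
++~++~
~~~+++
+~~+++
3) ~+++++
++~+~+
~~~++~
+~~+++
4) ~+++++
++~+~+
~+~++~
~+++++
5) ~+++++
++++~+
~~+~+~
~+~+++
6) ~+~+++
+~~~~+
~~~~+~
~+~+++
7) ~+~+++
+~~~~+
~+~~+~
+~++++
8) ~+++++
++++~+
~++~+~
+~++++
9) ~+++~+
+++~+~
~++~~~
+~++++
10) ~~~~~+
++~~+~
~++~~~
+~++++
11) ~~~~~+
++~~+~
~+++~~
+~~~~+
12) ~~~~~+
++~~+~
~+++~+
+~~~+~
13) ~~~~+~
++~~++
~+++~+
+~~~+~
14) ~~~~+~
++~~++
~+~+~+
+++++~

13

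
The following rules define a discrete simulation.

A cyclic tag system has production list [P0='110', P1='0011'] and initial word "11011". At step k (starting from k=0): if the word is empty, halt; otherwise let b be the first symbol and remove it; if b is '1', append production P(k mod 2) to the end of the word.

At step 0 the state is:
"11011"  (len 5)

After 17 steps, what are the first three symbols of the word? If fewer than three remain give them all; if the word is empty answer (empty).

gen 0: "11011"  (len 5)
gen 1: "1011110"  (len 7)
gen 2: "0111100011"  (len 10)
gen 3: "111100011"  (len 9)
gen 4: "111000110011"  (len 12)
gen 5: "11000110011110"  (len 14)
gen 6: "10001100111100011"  (len 17)
gen 7: "0001100111100011110"  (len 19)
gen 8: "001100111100011110"  (len 18)
gen 9: "01100111100011110"  (len 17)
gen 10: "1100111100011110"  (len 16)
gen 11: "100111100011110110"  (len 18)
gen 12: "001111000111101100011"  (len 21)
gen 13: "01111000111101100011"  (len 20)
gen 14: "1111000111101100011"  (len 19)
gen 15: "111000111101100011110"  (len 21)
gen 16: "110001111011000111100011"  (len 24)
gen 17: "10001111011000111100011110"  (len 26)

100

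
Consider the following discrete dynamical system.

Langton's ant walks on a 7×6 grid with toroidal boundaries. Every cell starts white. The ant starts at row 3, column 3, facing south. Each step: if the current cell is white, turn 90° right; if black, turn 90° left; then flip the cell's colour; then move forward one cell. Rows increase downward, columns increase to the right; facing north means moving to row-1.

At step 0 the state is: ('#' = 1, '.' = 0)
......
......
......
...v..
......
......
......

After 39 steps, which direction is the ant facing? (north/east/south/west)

t=0: ......
......
......
...v..
......
......
......
t=1: ......
......
......
..<#..
......
......
......
t=2: ......
......
..^...
..##..
......
......
......
t=3: ......
......
..#>..
..##..
......
......
......
t=4: ......
......
..##..
..#v..
......
......
......
t=5: ......
......
..##..
..#.>.
......
......
......
t=6: ......
......
..##..
..#.#.
....v.
......
......
t=7: ......
......
..##..
..#.#.
...<#.
......
......
t=8: ......
......
..##..
..#^#.
...##.
......
......
t=9: ......
......
..##..
..##>.
...##.
......
......
t=10: ......
......
..##^.
..##..
...##.
......
......
t=11: ......
......
..###>
..##..
...##.
......
......
t=12: ......
......
..####
..##.v
...##.
......
......
t=13: ......
......
..####
..##<#
...##.
......
......
t=14: ......
......
..##^#
..####
...##.
......
......
t=15: ......
......
..#<.#
..####
...##.
......
......
t=16: ......
......
..#..#
..#v##
...##.
......
......
t=17: ......
......
..#..#
..#.>#
...##.
......
......
t=18: ......
......
..#.^#
..#..#
...##.
......
......
t=19: ......
......
..#.#>
..#..#
...##.
......
......
t=20: ......
.....^
..#.#.
..#..#
...##.
......
......
t=21: ......
>....#
..#.#.
..#..#
...##.
......
......
t=22: ......
#....#
v.#.#.
..#..#
...##.
......
......
t=23: ......
#....#
#.#.#<
..#..#
...##.
......
......
t=24: ......
#....^
#.#.##
..#..#
...##.
......
......
t=25: ......
#...<.
#.#.##
..#..#
...##.
......
......
t=26: ....^.
#...#.
#.#.##
..#..#
...##.
......
......
t=27: ....#>
#...#.
#.#.##
..#..#
...##.
......
......
t=28: ....##
#...#v
#.#.##
..#..#
...##.
......
......
t=29: ....##
#...<#
#.#.##
..#..#
...##.
......
......
t=30: ....##
#....#
#.#.v#
..#..#
...##.
......
......
t=31: ....##
#....#
#.#..>
..#..#
...##.
......
......
t=32: ....##
#....^
#.#...
..#..#
...##.
......
......
t=33: ....##
#...<.
#.#...
..#..#
...##.
......
......
t=34: ....^#
#...#.
#.#...
..#..#
...##.
......
......
t=35: ...<.#
#...#.
#.#...
..#..#
...##.
......
......
t=36: ...#.#
#...#.
#.#...
..#..#
...##.
......
...^..
t=37: ...#.#
#...#.
#.#...
..#..#
...##.
......
...#>.
t=38: ...#v#
#...#.
#.#...
..#..#
...##.
......
...##.
t=39: ...<##
#...#.
#.#...
..#..#
...##.
......
...##.

west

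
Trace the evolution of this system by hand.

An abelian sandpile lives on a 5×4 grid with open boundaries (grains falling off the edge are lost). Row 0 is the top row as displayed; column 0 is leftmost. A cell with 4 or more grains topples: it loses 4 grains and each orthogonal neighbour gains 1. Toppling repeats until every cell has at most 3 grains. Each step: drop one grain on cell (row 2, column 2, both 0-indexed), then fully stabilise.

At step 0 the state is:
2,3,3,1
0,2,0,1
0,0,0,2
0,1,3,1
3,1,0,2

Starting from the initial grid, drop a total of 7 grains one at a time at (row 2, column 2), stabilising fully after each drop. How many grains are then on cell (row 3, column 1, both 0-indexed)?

2

k=0  2,3,3,1
0,2,0,1
0,0,0,2
0,1,3,1
3,1,0,2
k=1  2,3,3,1
0,2,0,1
0,0,1,2
0,1,3,1
3,1,0,2
k=2  2,3,3,1
0,2,0,1
0,0,2,2
0,1,3,1
3,1,0,2
k=3  2,3,3,1
0,2,0,1
0,0,3,2
0,1,3,1
3,1,0,2
k=4  2,3,3,1
0,2,1,1
0,1,1,3
0,2,0,2
3,1,1,2
k=5  2,3,3,1
0,2,1,1
0,1,2,3
0,2,0,2
3,1,1,2
k=6  2,3,3,1
0,2,1,1
0,1,3,3
0,2,0,2
3,1,1,2
k=7  2,3,3,1
0,2,2,2
0,2,1,0
0,2,1,3
3,1,1,2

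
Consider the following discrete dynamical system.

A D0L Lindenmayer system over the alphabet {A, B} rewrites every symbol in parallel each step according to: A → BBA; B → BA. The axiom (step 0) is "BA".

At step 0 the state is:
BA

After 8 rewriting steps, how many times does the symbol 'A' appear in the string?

0) BA
1) BABBA
2) BABBABABABBA
3) BABBABABABBABABBABABBABABABBA
4) BABBABABABBABABBABABBABABABBABABBABABABBABABBABABABBABABBABABBABABABBA
5) BABBABABABBABABBABABBABABABBABABBABABABBABABBABABABBABABBA…BABBABABBABABABBABABBABABABBABABBABABABBABABBABABBABABABBA  (len 169)
6) BABBABABABBABABBABABBABABABBABABBABABABBABABBABABABBABABBA…BABBABABBABABABBABABBABABABBABABBABABABBABABBABABBABABABBA  (len 408)
7) BABBABABABBABABBABABBABABABBABABBABABABBABABBABABABBABABBA…BABBABABBABABABBABABBABABABBABABBABABABBABABBABABBABABABBA  (len 985)
8) BABBABABABBABABBABABBABABABBABABBABABABBABABBABABABBABABBA…BABBABABBABABABBABABBABABABBABABBABABABBABABBABABBABABABBA  (len 2378)

985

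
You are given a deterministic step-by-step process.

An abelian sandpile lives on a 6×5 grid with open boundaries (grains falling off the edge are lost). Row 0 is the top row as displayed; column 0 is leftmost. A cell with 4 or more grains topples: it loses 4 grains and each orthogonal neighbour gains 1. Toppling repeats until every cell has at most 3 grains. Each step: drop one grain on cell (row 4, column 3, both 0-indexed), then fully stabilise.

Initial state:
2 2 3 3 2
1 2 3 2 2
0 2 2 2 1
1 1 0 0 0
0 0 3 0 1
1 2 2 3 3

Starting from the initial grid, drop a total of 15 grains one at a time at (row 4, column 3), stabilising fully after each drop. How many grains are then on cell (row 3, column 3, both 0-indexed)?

[0] 2 2 3 3 2
1 2 3 2 2
0 2 2 2 1
1 1 0 0 0
0 0 3 0 1
1 2 2 3 3
[1] 2 2 3 3 2
1 2 3 2 2
0 2 2 2 1
1 1 0 0 0
0 0 3 1 1
1 2 2 3 3
[2] 2 2 3 3 2
1 2 3 2 2
0 2 2 2 1
1 1 0 0 0
0 0 3 2 1
1 2 2 3 3
[3] 2 2 3 3 2
1 2 3 2 2
0 2 2 2 1
1 1 0 0 0
0 0 3 3 1
1 2 2 3 3
[4] 2 2 3 3 2
1 2 3 2 2
0 2 2 2 1
1 1 1 1 0
0 1 1 2 3
1 3 0 2 0
[5] 2 2 3 3 2
1 2 3 2 2
0 2 2 2 1
1 1 1 1 0
0 1 1 3 3
1 3 0 2 0
[6] 2 2 3 3 2
1 2 3 2 2
0 2 2 2 1
1 1 1 2 1
0 1 2 1 0
1 3 0 3 1
[7] 2 2 3 3 2
1 2 3 2 2
0 2 2 2 1
1 1 1 2 1
0 1 2 2 0
1 3 0 3 1
[8] 2 2 3 3 2
1 2 3 2 2
0 2 2 2 1
1 1 1 2 1
0 1 2 3 0
1 3 0 3 1
[9] 2 2 3 3 2
1 2 3 2 2
0 2 2 2 1
1 1 1 3 1
0 1 3 1 1
1 3 1 0 2
[10] 2 2 3 3 2
1 2 3 2 2
0 2 2 2 1
1 1 1 3 1
0 1 3 2 1
1 3 1 0 2
[11] 2 2 3 3 2
1 2 3 2 2
0 2 2 2 1
1 1 1 3 1
0 1 3 3 1
1 3 1 0 2
[12] 2 2 3 3 2
1 2 3 2 2
0 2 2 3 1
1 1 3 0 2
0 2 0 2 2
1 3 2 1 2
[13] 2 2 3 3 2
1 2 3 2 2
0 2 2 3 1
1 1 3 0 2
0 2 0 3 2
1 3 2 1 2
[14] 2 2 3 3 2
1 2 3 2 2
0 2 2 3 1
1 1 3 1 2
0 2 1 0 3
1 3 2 2 2
[15] 2 2 3 3 2
1 2 3 2 2
0 2 2 3 1
1 1 3 1 2
0 2 1 1 3
1 3 2 2 2

1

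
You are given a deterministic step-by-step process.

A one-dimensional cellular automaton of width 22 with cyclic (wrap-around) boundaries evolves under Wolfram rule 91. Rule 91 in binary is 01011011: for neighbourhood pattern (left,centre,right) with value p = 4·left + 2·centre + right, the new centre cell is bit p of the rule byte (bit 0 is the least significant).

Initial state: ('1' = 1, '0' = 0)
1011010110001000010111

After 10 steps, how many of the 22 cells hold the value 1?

0) 1011010110001000010111
1) 1011000111110111100100
2) 0011111100010100111011
3) 1110000111100011101011
4) 0011111100111110100010
5) 1110000111100010011101
6) 0011111100111101110101
7) 1110000111100101010000
8) 1011111100111000001111
9) 1010000111101111111000
10) 0001111100101000001111

11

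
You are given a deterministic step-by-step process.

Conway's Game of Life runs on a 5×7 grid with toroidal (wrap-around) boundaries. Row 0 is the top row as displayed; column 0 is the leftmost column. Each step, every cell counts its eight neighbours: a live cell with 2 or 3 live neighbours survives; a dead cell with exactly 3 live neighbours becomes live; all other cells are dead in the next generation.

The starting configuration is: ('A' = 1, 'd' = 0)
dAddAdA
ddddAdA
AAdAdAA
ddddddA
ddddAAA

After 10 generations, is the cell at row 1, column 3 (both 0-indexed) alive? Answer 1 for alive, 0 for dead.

1

0) dAddAdA
ddddAdA
AAdAdAA
ddddddA
ddddAAA
1) dddAAdA
dAAAAdd
ddddAdd
ddddddd
ddddAdA
2) Adddddd
ddAdddd
ddAdAdd
dddddAd
dddAAdd
3) dddAddd
dAdAddd
dddAddd
dddddAd
ddddAdd
4) ddAAAdd
dddAAdd
ddAdAdd
ddddAdd
ddddAdd
5) ddAddAd
dddddAd
ddddAAd
ddddAAd
ddddAAd
6) dddddAA
dddddAA
ddddddA
dddAddA
dddAddA
7) AdddAdd
Adddddd
AdddddA
AddddAA
AdddAdA
8) AAdddAd
AAddddd
dAdddAd
dAddddd
dAddAdd
9) ddAdddA
ddAdddd
dAAdddd
AAAdddd
dAAdddd
10) ddAAddd
ddAAddd
AddAddd
AddAddd
dddAddd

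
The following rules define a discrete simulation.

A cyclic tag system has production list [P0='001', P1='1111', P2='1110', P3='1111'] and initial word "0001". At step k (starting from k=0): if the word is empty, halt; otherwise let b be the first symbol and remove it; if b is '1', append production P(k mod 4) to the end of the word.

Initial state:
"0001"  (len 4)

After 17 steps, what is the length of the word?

32

0) "0001"  (len 4)
1) "001"  (len 3)
2) "01"  (len 2)
3) "1"  (len 1)
4) "1111"  (len 4)
5) "111001"  (len 6)
6) "110011111"  (len 9)
7) "100111111110"  (len 12)
8) "001111111101111"  (len 15)
9) "01111111101111"  (len 14)
10) "1111111101111"  (len 13)
11) "1111111011111110"  (len 16)
12) "1111110111111101111"  (len 19)
13) "111110111111101111001"  (len 21)
14) "111101111111011110011111"  (len 24)
15) "111011111110111100111111110"  (len 27)
16) "110111111101111001111111101111"  (len 30)
17) "10111111101111001111111101111001"  (len 32)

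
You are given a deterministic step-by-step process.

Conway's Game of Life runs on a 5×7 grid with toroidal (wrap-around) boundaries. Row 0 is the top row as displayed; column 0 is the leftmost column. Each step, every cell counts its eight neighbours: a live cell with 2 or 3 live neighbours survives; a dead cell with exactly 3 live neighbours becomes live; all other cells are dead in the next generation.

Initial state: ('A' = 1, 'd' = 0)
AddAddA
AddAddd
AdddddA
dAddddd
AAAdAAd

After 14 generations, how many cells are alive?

0) AddAddA
AddAddd
AdddddA
dAddddd
AAAdAAd
1) dddAdAd
dAddddd
AAddddA
ddAddAd
ddAAAAd
2) dddAdAd
dAAdddA
AAAdddA
AdAddAd
ddAddAA
3) AAdAAAd
dddAdAA
dddAdAd
ddAAdAd
dAAAdAd
4) AAddddd
AddAddd
dddAdAd
dAdddAA
AddddAd
5) AAddddd
AAAdAdA
AdAddAd
AddddAd
dddddAd
6) ddAddAd
ddAAdAd
ddAAAAd
dAddAAd
AAddddd
7) ddAAAdA
dAdddAA
dAddddA
AAdddAA
AAAdAAA
8) ddddddd
dAdAAdA
dAAdddd
ddddAdd
ddddddd
9) ddddddd
AAdAddd
AAAdAAd
ddddddd
ddddddd
10) ddddddd
AddAAdA
AdAAAdA
dAddddd
ddddddd
11) ddddddd
AAAdAdA
ddAdAdA
AAAAddd
ddddddd
12) AAddddd
AAAdddA
ddddAdA
AAAAddd
dAAdddd
13) ddddddA
ddAddAA
dddddAA
AddAddd
dddAddd
14) dddddAA
Adddddd
AdddAAd
ddddAdA
ddddddd

8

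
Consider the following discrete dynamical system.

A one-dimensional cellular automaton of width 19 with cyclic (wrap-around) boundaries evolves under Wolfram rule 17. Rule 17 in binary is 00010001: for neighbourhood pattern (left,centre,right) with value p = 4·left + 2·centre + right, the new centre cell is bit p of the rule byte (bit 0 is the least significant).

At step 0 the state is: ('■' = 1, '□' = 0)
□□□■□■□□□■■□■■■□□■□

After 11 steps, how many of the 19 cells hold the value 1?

step 0: □□□■□■□□□■■□■■■□□■□
step 1: ■■□□□□■■□□□□□□□■□□■
step 2: □□■■■□□□■■■■■■□□■□□
step 3: ■□□□□■■□□□□□□□■□□■■
step 4: □■■■□□□■■■■■■□□■□□□
step 5: □□□□■■□□□□□□□■□□■■■
step 6: ■■■□□□■■■■■■□□■□□□□
step 7: □□□■■□□□□□□□■□□■■■□
step 8: ■■□□□■■■■■■□□■□□□□■
step 9: □□■■□□□□□□□■□□■■■□□
step 10: ■□□□■■■■■■□□■□□□□■■
step 11: □■■□□□□□□□■□□■■■□□□

6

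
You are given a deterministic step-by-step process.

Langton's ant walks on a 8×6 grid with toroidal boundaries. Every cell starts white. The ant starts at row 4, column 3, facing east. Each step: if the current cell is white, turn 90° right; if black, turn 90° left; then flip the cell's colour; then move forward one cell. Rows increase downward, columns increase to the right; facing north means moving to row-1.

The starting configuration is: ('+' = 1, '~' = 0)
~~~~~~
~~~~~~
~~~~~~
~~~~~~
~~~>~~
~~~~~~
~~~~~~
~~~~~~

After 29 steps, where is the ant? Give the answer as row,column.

3,1

0) ~~~~~~
~~~~~~
~~~~~~
~~~~~~
~~~>~~
~~~~~~
~~~~~~
~~~~~~
1) ~~~~~~
~~~~~~
~~~~~~
~~~~~~
~~~+~~
~~~v~~
~~~~~~
~~~~~~
2) ~~~~~~
~~~~~~
~~~~~~
~~~~~~
~~~+~~
~~<+~~
~~~~~~
~~~~~~
3) ~~~~~~
~~~~~~
~~~~~~
~~~~~~
~~^+~~
~~++~~
~~~~~~
~~~~~~
4) ~~~~~~
~~~~~~
~~~~~~
~~~~~~
~~+>~~
~~++~~
~~~~~~
~~~~~~
5) ~~~~~~
~~~~~~
~~~~~~
~~~^~~
~~+~~~
~~++~~
~~~~~~
~~~~~~
6) ~~~~~~
~~~~~~
~~~~~~
~~~+>~
~~+~~~
~~++~~
~~~~~~
~~~~~~
7) ~~~~~~
~~~~~~
~~~~~~
~~~++~
~~+~v~
~~++~~
~~~~~~
~~~~~~
8) ~~~~~~
~~~~~~
~~~~~~
~~~++~
~~+<+~
~~++~~
~~~~~~
~~~~~~
9) ~~~~~~
~~~~~~
~~~~~~
~~~^+~
~~+++~
~~++~~
~~~~~~
~~~~~~
10) ~~~~~~
~~~~~~
~~~~~~
~~<~+~
~~+++~
~~++~~
~~~~~~
~~~~~~
11) ~~~~~~
~~~~~~
~~^~~~
~~+~+~
~~+++~
~~++~~
~~~~~~
~~~~~~
12) ~~~~~~
~~~~~~
~~+>~~
~~+~+~
~~+++~
~~++~~
~~~~~~
~~~~~~
13) ~~~~~~
~~~~~~
~~++~~
~~+v+~
~~+++~
~~++~~
~~~~~~
~~~~~~
14) ~~~~~~
~~~~~~
~~++~~
~~<++~
~~+++~
~~++~~
~~~~~~
~~~~~~
15) ~~~~~~
~~~~~~
~~++~~
~~~++~
~~v++~
~~++~~
~~~~~~
~~~~~~
16) ~~~~~~
~~~~~~
~~++~~
~~~++~
~~~>+~
~~++~~
~~~~~~
~~~~~~
17) ~~~~~~
~~~~~~
~~++~~
~~~^+~
~~~~+~
~~++~~
~~~~~~
~~~~~~
18) ~~~~~~
~~~~~~
~~++~~
~~<~+~
~~~~+~
~~++~~
~~~~~~
~~~~~~
19) ~~~~~~
~~~~~~
~~^+~~
~~+~+~
~~~~+~
~~++~~
~~~~~~
~~~~~~
20) ~~~~~~
~~~~~~
~<~+~~
~~+~+~
~~~~+~
~~++~~
~~~~~~
~~~~~~
21) ~~~~~~
~^~~~~
~+~+~~
~~+~+~
~~~~+~
~~++~~
~~~~~~
~~~~~~
22) ~~~~~~
~+>~~~
~+~+~~
~~+~+~
~~~~+~
~~++~~
~~~~~~
~~~~~~
23) ~~~~~~
~++~~~
~+v+~~
~~+~+~
~~~~+~
~~++~~
~~~~~~
~~~~~~
24) ~~~~~~
~++~~~
~<++~~
~~+~+~
~~~~+~
~~++~~
~~~~~~
~~~~~~
25) ~~~~~~
~++~~~
~~++~~
~v+~+~
~~~~+~
~~++~~
~~~~~~
~~~~~~
26) ~~~~~~
~++~~~
~~++~~
<++~+~
~~~~+~
~~++~~
~~~~~~
~~~~~~
27) ~~~~~~
~++~~~
^~++~~
+++~+~
~~~~+~
~~++~~
~~~~~~
~~~~~~
28) ~~~~~~
~++~~~
+>++~~
+++~+~
~~~~+~
~~++~~
~~~~~~
~~~~~~
29) ~~~~~~
~++~~~
++++~~
+v+~+~
~~~~+~
~~++~~
~~~~~~
~~~~~~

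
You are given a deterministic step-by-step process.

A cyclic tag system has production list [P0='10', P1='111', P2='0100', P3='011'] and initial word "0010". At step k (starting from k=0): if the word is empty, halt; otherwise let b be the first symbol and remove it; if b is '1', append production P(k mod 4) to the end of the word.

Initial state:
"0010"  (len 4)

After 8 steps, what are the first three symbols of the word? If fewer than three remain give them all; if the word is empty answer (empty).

gen 0: "0010"  (len 4)
gen 1: "010"  (len 3)
gen 2: "10"  (len 2)
gen 3: "00100"  (len 5)
gen 4: "0100"  (len 4)
gen 5: "100"  (len 3)
gen 6: "00111"  (len 5)
gen 7: "0111"  (len 4)
gen 8: "111"  (len 3)

111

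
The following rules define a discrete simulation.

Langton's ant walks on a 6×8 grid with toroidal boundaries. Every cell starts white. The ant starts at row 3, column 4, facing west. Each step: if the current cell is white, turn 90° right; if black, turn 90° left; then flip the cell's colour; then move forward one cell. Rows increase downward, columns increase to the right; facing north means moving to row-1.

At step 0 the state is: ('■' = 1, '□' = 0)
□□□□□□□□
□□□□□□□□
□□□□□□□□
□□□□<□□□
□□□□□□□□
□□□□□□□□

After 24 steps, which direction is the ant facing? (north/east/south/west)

t=0: □□□□□□□□
□□□□□□□□
□□□□□□□□
□□□□<□□□
□□□□□□□□
□□□□□□□□
t=1: □□□□□□□□
□□□□□□□□
□□□□^□□□
□□□□■□□□
□□□□□□□□
□□□□□□□□
t=2: □□□□□□□□
□□□□□□□□
□□□□■>□□
□□□□■□□□
□□□□□□□□
□□□□□□□□
t=3: □□□□□□□□
□□□□□□□□
□□□□■■□□
□□□□■v□□
□□□□□□□□
□□□□□□□□
t=4: □□□□□□□□
□□□□□□□□
□□□□■■□□
□□□□<■□□
□□□□□□□□
□□□□□□□□
t=5: □□□□□□□□
□□□□□□□□
□□□□■■□□
□□□□□■□□
□□□□v□□□
□□□□□□□□
t=6: □□□□□□□□
□□□□□□□□
□□□□■■□□
□□□□□■□□
□□□<■□□□
□□□□□□□□
t=7: □□□□□□□□
□□□□□□□□
□□□□■■□□
□□□^□■□□
□□□■■□□□
□□□□□□□□
t=8: □□□□□□□□
□□□□□□□□
□□□□■■□□
□□□■>■□□
□□□■■□□□
□□□□□□□□
t=9: □□□□□□□□
□□□□□□□□
□□□□■■□□
□□□■■■□□
□□□■v□□□
□□□□□□□□
t=10: □□□□□□□□
□□□□□□□□
□□□□■■□□
□□□■■■□□
□□□■□>□□
□□□□□□□□
t=11: □□□□□□□□
□□□□□□□□
□□□□■■□□
□□□■■■□□
□□□■□■□□
□□□□□v□□
t=12: □□□□□□□□
□□□□□□□□
□□□□■■□□
□□□■■■□□
□□□■□■□□
□□□□<■□□
t=13: □□□□□□□□
□□□□□□□□
□□□□■■□□
□□□■■■□□
□□□■^■□□
□□□□■■□□
t=14: □□□□□□□□
□□□□□□□□
□□□□■■□□
□□□■■■□□
□□□■■>□□
□□□□■■□□
t=15: □□□□□□□□
□□□□□□□□
□□□□■■□□
□□□■■^□□
□□□■■□□□
□□□□■■□□
t=16: □□□□□□□□
□□□□□□□□
□□□□■■□□
□□□■<□□□
□□□■■□□□
□□□□■■□□
t=17: □□□□□□□□
□□□□□□□□
□□□□■■□□
□□□■□□□□
□□□■v□□□
□□□□■■□□
t=18: □□□□□□□□
□□□□□□□□
□□□□■■□□
□□□■□□□□
□□□■□>□□
□□□□■■□□
t=19: □□□□□□□□
□□□□□□□□
□□□□■■□□
□□□■□□□□
□□□■□■□□
□□□□■v□□
t=20: □□□□□□□□
□□□□□□□□
□□□□■■□□
□□□■□□□□
□□□■□■□□
□□□□■□>□
t=21: □□□□□□v□
□□□□□□□□
□□□□■■□□
□□□■□□□□
□□□■□■□□
□□□□■□■□
t=22: □□□□□<■□
□□□□□□□□
□□□□■■□□
□□□■□□□□
□□□■□■□□
□□□□■□■□
t=23: □□□□□■■□
□□□□□□□□
□□□□■■□□
□□□■□□□□
□□□■□■□□
□□□□■^■□
t=24: □□□□□■■□
□□□□□□□□
□□□□■■□□
□□□■□□□□
□□□■□■□□
□□□□■■>□

east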